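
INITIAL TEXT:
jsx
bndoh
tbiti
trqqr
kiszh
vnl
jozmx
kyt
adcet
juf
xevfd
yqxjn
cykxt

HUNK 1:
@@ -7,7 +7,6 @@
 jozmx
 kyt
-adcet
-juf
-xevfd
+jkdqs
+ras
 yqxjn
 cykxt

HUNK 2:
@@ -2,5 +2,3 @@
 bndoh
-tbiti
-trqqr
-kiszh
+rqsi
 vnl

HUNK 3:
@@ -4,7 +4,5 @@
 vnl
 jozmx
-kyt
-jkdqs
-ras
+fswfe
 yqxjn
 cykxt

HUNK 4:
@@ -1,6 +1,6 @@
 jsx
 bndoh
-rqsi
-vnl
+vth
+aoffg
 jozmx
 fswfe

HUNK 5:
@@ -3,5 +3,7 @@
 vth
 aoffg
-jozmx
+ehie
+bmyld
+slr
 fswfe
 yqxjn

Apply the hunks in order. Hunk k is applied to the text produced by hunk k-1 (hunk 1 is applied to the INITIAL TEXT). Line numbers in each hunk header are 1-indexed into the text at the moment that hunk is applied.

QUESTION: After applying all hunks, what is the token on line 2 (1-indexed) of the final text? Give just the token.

Hunk 1: at line 7 remove [adcet,juf,xevfd] add [jkdqs,ras] -> 12 lines: jsx bndoh tbiti trqqr kiszh vnl jozmx kyt jkdqs ras yqxjn cykxt
Hunk 2: at line 2 remove [tbiti,trqqr,kiszh] add [rqsi] -> 10 lines: jsx bndoh rqsi vnl jozmx kyt jkdqs ras yqxjn cykxt
Hunk 3: at line 4 remove [kyt,jkdqs,ras] add [fswfe] -> 8 lines: jsx bndoh rqsi vnl jozmx fswfe yqxjn cykxt
Hunk 4: at line 1 remove [rqsi,vnl] add [vth,aoffg] -> 8 lines: jsx bndoh vth aoffg jozmx fswfe yqxjn cykxt
Hunk 5: at line 3 remove [jozmx] add [ehie,bmyld,slr] -> 10 lines: jsx bndoh vth aoffg ehie bmyld slr fswfe yqxjn cykxt
Final line 2: bndoh

Answer: bndoh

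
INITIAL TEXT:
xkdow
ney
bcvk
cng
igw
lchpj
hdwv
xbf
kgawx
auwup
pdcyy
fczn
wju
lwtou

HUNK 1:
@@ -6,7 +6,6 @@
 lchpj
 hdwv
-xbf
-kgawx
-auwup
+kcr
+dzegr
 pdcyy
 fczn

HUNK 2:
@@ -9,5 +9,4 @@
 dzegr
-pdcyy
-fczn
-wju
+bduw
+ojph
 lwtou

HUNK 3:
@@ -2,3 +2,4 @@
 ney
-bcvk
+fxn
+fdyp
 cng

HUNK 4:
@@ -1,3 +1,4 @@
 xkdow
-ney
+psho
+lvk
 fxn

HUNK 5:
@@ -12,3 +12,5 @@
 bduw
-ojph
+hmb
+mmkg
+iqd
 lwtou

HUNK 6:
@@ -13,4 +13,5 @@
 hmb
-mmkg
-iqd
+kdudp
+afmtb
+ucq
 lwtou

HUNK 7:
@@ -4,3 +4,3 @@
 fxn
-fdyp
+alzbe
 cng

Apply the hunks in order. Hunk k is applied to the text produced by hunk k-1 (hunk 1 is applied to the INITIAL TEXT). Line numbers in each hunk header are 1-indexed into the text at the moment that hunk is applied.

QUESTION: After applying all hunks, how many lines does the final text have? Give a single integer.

Hunk 1: at line 6 remove [xbf,kgawx,auwup] add [kcr,dzegr] -> 13 lines: xkdow ney bcvk cng igw lchpj hdwv kcr dzegr pdcyy fczn wju lwtou
Hunk 2: at line 9 remove [pdcyy,fczn,wju] add [bduw,ojph] -> 12 lines: xkdow ney bcvk cng igw lchpj hdwv kcr dzegr bduw ojph lwtou
Hunk 3: at line 2 remove [bcvk] add [fxn,fdyp] -> 13 lines: xkdow ney fxn fdyp cng igw lchpj hdwv kcr dzegr bduw ojph lwtou
Hunk 4: at line 1 remove [ney] add [psho,lvk] -> 14 lines: xkdow psho lvk fxn fdyp cng igw lchpj hdwv kcr dzegr bduw ojph lwtou
Hunk 5: at line 12 remove [ojph] add [hmb,mmkg,iqd] -> 16 lines: xkdow psho lvk fxn fdyp cng igw lchpj hdwv kcr dzegr bduw hmb mmkg iqd lwtou
Hunk 6: at line 13 remove [mmkg,iqd] add [kdudp,afmtb,ucq] -> 17 lines: xkdow psho lvk fxn fdyp cng igw lchpj hdwv kcr dzegr bduw hmb kdudp afmtb ucq lwtou
Hunk 7: at line 4 remove [fdyp] add [alzbe] -> 17 lines: xkdow psho lvk fxn alzbe cng igw lchpj hdwv kcr dzegr bduw hmb kdudp afmtb ucq lwtou
Final line count: 17

Answer: 17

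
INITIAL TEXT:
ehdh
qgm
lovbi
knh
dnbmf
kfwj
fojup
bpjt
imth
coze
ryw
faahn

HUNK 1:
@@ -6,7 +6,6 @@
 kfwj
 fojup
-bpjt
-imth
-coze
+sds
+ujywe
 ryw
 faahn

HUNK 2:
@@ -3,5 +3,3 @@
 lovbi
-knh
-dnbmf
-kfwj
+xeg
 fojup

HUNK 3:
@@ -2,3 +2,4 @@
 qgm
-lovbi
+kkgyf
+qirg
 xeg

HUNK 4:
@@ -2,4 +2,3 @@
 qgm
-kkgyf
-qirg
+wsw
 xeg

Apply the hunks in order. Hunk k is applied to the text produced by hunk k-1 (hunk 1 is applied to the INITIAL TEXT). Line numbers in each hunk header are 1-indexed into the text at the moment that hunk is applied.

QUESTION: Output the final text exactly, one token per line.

Hunk 1: at line 6 remove [bpjt,imth,coze] add [sds,ujywe] -> 11 lines: ehdh qgm lovbi knh dnbmf kfwj fojup sds ujywe ryw faahn
Hunk 2: at line 3 remove [knh,dnbmf,kfwj] add [xeg] -> 9 lines: ehdh qgm lovbi xeg fojup sds ujywe ryw faahn
Hunk 3: at line 2 remove [lovbi] add [kkgyf,qirg] -> 10 lines: ehdh qgm kkgyf qirg xeg fojup sds ujywe ryw faahn
Hunk 4: at line 2 remove [kkgyf,qirg] add [wsw] -> 9 lines: ehdh qgm wsw xeg fojup sds ujywe ryw faahn

Answer: ehdh
qgm
wsw
xeg
fojup
sds
ujywe
ryw
faahn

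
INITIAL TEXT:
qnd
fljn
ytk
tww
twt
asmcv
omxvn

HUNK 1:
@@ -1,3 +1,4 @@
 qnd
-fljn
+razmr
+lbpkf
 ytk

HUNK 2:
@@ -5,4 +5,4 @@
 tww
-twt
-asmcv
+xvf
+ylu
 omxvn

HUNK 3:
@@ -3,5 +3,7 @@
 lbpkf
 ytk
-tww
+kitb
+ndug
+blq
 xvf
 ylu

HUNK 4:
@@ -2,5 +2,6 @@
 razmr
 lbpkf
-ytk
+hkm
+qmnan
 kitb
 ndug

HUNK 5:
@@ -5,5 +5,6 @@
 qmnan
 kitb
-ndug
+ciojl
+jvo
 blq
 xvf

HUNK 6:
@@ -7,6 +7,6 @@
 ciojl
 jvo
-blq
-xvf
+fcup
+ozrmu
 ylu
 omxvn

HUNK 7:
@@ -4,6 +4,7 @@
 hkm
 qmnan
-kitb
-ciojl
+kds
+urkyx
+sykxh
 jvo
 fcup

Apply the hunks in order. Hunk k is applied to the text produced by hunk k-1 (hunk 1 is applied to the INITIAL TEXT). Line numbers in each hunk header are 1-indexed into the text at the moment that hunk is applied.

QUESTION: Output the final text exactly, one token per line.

Answer: qnd
razmr
lbpkf
hkm
qmnan
kds
urkyx
sykxh
jvo
fcup
ozrmu
ylu
omxvn

Derivation:
Hunk 1: at line 1 remove [fljn] add [razmr,lbpkf] -> 8 lines: qnd razmr lbpkf ytk tww twt asmcv omxvn
Hunk 2: at line 5 remove [twt,asmcv] add [xvf,ylu] -> 8 lines: qnd razmr lbpkf ytk tww xvf ylu omxvn
Hunk 3: at line 3 remove [tww] add [kitb,ndug,blq] -> 10 lines: qnd razmr lbpkf ytk kitb ndug blq xvf ylu omxvn
Hunk 4: at line 2 remove [ytk] add [hkm,qmnan] -> 11 lines: qnd razmr lbpkf hkm qmnan kitb ndug blq xvf ylu omxvn
Hunk 5: at line 5 remove [ndug] add [ciojl,jvo] -> 12 lines: qnd razmr lbpkf hkm qmnan kitb ciojl jvo blq xvf ylu omxvn
Hunk 6: at line 7 remove [blq,xvf] add [fcup,ozrmu] -> 12 lines: qnd razmr lbpkf hkm qmnan kitb ciojl jvo fcup ozrmu ylu omxvn
Hunk 7: at line 4 remove [kitb,ciojl] add [kds,urkyx,sykxh] -> 13 lines: qnd razmr lbpkf hkm qmnan kds urkyx sykxh jvo fcup ozrmu ylu omxvn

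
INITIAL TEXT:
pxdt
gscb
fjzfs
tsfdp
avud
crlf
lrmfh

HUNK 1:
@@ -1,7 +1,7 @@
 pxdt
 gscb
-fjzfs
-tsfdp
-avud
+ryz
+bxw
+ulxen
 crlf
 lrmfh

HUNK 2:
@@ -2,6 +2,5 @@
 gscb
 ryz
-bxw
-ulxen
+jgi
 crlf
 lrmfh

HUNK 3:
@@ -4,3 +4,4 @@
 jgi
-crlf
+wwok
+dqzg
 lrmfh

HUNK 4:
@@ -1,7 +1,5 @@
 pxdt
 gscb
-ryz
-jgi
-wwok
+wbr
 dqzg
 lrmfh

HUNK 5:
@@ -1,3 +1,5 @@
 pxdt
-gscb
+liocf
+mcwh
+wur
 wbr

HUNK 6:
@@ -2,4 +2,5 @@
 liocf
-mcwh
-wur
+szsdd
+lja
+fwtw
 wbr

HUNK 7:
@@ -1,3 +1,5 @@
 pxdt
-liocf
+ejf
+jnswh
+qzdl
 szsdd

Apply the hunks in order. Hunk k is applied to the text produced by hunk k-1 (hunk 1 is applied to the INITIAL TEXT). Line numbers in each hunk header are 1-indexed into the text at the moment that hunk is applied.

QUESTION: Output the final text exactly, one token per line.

Hunk 1: at line 1 remove [fjzfs,tsfdp,avud] add [ryz,bxw,ulxen] -> 7 lines: pxdt gscb ryz bxw ulxen crlf lrmfh
Hunk 2: at line 2 remove [bxw,ulxen] add [jgi] -> 6 lines: pxdt gscb ryz jgi crlf lrmfh
Hunk 3: at line 4 remove [crlf] add [wwok,dqzg] -> 7 lines: pxdt gscb ryz jgi wwok dqzg lrmfh
Hunk 4: at line 1 remove [ryz,jgi,wwok] add [wbr] -> 5 lines: pxdt gscb wbr dqzg lrmfh
Hunk 5: at line 1 remove [gscb] add [liocf,mcwh,wur] -> 7 lines: pxdt liocf mcwh wur wbr dqzg lrmfh
Hunk 6: at line 2 remove [mcwh,wur] add [szsdd,lja,fwtw] -> 8 lines: pxdt liocf szsdd lja fwtw wbr dqzg lrmfh
Hunk 7: at line 1 remove [liocf] add [ejf,jnswh,qzdl] -> 10 lines: pxdt ejf jnswh qzdl szsdd lja fwtw wbr dqzg lrmfh

Answer: pxdt
ejf
jnswh
qzdl
szsdd
lja
fwtw
wbr
dqzg
lrmfh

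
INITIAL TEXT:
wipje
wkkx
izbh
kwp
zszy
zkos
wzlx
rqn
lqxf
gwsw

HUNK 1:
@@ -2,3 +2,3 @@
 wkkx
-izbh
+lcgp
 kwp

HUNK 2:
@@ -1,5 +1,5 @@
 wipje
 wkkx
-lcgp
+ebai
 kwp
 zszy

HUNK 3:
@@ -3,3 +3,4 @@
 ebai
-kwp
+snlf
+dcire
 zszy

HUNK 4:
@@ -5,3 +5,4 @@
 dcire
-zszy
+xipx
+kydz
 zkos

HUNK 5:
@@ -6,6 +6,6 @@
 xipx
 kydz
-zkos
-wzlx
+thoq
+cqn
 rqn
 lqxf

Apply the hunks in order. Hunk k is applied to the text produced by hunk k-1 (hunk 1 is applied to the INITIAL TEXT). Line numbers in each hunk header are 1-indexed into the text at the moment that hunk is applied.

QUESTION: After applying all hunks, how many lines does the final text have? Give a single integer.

Answer: 12

Derivation:
Hunk 1: at line 2 remove [izbh] add [lcgp] -> 10 lines: wipje wkkx lcgp kwp zszy zkos wzlx rqn lqxf gwsw
Hunk 2: at line 1 remove [lcgp] add [ebai] -> 10 lines: wipje wkkx ebai kwp zszy zkos wzlx rqn lqxf gwsw
Hunk 3: at line 3 remove [kwp] add [snlf,dcire] -> 11 lines: wipje wkkx ebai snlf dcire zszy zkos wzlx rqn lqxf gwsw
Hunk 4: at line 5 remove [zszy] add [xipx,kydz] -> 12 lines: wipje wkkx ebai snlf dcire xipx kydz zkos wzlx rqn lqxf gwsw
Hunk 5: at line 6 remove [zkos,wzlx] add [thoq,cqn] -> 12 lines: wipje wkkx ebai snlf dcire xipx kydz thoq cqn rqn lqxf gwsw
Final line count: 12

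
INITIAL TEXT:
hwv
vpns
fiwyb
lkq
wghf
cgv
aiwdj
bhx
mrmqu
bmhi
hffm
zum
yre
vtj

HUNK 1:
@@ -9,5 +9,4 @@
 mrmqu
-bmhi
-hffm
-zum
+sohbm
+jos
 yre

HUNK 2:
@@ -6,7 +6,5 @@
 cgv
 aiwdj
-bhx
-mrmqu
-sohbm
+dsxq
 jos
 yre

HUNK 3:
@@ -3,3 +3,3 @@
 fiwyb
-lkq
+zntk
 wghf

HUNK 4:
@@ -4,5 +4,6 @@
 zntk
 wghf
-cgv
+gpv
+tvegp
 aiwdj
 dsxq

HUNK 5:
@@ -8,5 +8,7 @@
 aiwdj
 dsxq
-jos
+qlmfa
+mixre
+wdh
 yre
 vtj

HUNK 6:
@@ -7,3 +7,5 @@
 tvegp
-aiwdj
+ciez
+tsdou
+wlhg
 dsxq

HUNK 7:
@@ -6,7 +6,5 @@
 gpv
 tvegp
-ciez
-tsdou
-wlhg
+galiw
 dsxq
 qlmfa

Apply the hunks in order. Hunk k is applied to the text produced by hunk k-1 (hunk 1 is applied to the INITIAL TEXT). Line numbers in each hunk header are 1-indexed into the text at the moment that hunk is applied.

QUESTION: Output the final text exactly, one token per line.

Hunk 1: at line 9 remove [bmhi,hffm,zum] add [sohbm,jos] -> 13 lines: hwv vpns fiwyb lkq wghf cgv aiwdj bhx mrmqu sohbm jos yre vtj
Hunk 2: at line 6 remove [bhx,mrmqu,sohbm] add [dsxq] -> 11 lines: hwv vpns fiwyb lkq wghf cgv aiwdj dsxq jos yre vtj
Hunk 3: at line 3 remove [lkq] add [zntk] -> 11 lines: hwv vpns fiwyb zntk wghf cgv aiwdj dsxq jos yre vtj
Hunk 4: at line 4 remove [cgv] add [gpv,tvegp] -> 12 lines: hwv vpns fiwyb zntk wghf gpv tvegp aiwdj dsxq jos yre vtj
Hunk 5: at line 8 remove [jos] add [qlmfa,mixre,wdh] -> 14 lines: hwv vpns fiwyb zntk wghf gpv tvegp aiwdj dsxq qlmfa mixre wdh yre vtj
Hunk 6: at line 7 remove [aiwdj] add [ciez,tsdou,wlhg] -> 16 lines: hwv vpns fiwyb zntk wghf gpv tvegp ciez tsdou wlhg dsxq qlmfa mixre wdh yre vtj
Hunk 7: at line 6 remove [ciez,tsdou,wlhg] add [galiw] -> 14 lines: hwv vpns fiwyb zntk wghf gpv tvegp galiw dsxq qlmfa mixre wdh yre vtj

Answer: hwv
vpns
fiwyb
zntk
wghf
gpv
tvegp
galiw
dsxq
qlmfa
mixre
wdh
yre
vtj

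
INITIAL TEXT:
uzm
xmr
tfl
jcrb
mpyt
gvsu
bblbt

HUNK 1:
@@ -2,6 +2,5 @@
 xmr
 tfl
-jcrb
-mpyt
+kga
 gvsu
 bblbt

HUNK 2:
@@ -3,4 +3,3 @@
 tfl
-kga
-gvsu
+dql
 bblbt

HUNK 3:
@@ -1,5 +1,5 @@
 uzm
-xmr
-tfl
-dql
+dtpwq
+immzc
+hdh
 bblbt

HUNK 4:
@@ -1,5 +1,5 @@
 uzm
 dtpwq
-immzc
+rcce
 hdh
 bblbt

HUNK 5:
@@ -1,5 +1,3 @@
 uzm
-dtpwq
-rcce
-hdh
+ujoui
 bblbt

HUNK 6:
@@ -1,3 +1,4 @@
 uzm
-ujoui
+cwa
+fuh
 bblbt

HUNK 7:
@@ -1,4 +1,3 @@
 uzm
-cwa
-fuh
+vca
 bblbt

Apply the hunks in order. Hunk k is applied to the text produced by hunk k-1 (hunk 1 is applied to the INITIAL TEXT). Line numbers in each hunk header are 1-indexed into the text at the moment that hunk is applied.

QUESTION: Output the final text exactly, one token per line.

Answer: uzm
vca
bblbt

Derivation:
Hunk 1: at line 2 remove [jcrb,mpyt] add [kga] -> 6 lines: uzm xmr tfl kga gvsu bblbt
Hunk 2: at line 3 remove [kga,gvsu] add [dql] -> 5 lines: uzm xmr tfl dql bblbt
Hunk 3: at line 1 remove [xmr,tfl,dql] add [dtpwq,immzc,hdh] -> 5 lines: uzm dtpwq immzc hdh bblbt
Hunk 4: at line 1 remove [immzc] add [rcce] -> 5 lines: uzm dtpwq rcce hdh bblbt
Hunk 5: at line 1 remove [dtpwq,rcce,hdh] add [ujoui] -> 3 lines: uzm ujoui bblbt
Hunk 6: at line 1 remove [ujoui] add [cwa,fuh] -> 4 lines: uzm cwa fuh bblbt
Hunk 7: at line 1 remove [cwa,fuh] add [vca] -> 3 lines: uzm vca bblbt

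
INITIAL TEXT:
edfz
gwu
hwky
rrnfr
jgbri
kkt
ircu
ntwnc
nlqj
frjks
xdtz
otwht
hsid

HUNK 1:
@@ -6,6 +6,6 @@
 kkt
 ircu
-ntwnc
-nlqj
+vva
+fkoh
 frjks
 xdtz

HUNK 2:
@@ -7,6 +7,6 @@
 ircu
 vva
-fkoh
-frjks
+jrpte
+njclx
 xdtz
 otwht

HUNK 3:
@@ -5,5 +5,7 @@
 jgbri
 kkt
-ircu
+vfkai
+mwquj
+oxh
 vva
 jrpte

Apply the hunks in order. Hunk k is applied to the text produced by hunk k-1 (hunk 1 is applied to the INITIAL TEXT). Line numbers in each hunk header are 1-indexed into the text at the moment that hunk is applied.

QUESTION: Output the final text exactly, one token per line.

Answer: edfz
gwu
hwky
rrnfr
jgbri
kkt
vfkai
mwquj
oxh
vva
jrpte
njclx
xdtz
otwht
hsid

Derivation:
Hunk 1: at line 6 remove [ntwnc,nlqj] add [vva,fkoh] -> 13 lines: edfz gwu hwky rrnfr jgbri kkt ircu vva fkoh frjks xdtz otwht hsid
Hunk 2: at line 7 remove [fkoh,frjks] add [jrpte,njclx] -> 13 lines: edfz gwu hwky rrnfr jgbri kkt ircu vva jrpte njclx xdtz otwht hsid
Hunk 3: at line 5 remove [ircu] add [vfkai,mwquj,oxh] -> 15 lines: edfz gwu hwky rrnfr jgbri kkt vfkai mwquj oxh vva jrpte njclx xdtz otwht hsid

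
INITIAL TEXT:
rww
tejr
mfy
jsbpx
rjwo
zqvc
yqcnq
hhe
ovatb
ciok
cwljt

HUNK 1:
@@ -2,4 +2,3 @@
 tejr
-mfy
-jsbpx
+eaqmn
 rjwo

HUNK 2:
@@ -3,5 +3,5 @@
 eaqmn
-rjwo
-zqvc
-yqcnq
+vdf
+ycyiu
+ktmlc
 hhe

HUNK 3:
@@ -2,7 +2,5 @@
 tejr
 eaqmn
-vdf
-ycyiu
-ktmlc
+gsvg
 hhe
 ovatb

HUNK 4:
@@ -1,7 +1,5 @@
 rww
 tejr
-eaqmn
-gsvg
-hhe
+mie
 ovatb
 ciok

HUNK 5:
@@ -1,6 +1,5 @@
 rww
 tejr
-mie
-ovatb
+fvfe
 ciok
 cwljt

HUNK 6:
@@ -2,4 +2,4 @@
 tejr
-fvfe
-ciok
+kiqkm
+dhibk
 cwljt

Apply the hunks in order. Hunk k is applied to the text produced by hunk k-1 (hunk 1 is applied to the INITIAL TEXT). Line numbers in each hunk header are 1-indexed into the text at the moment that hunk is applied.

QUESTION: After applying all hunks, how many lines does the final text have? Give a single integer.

Answer: 5

Derivation:
Hunk 1: at line 2 remove [mfy,jsbpx] add [eaqmn] -> 10 lines: rww tejr eaqmn rjwo zqvc yqcnq hhe ovatb ciok cwljt
Hunk 2: at line 3 remove [rjwo,zqvc,yqcnq] add [vdf,ycyiu,ktmlc] -> 10 lines: rww tejr eaqmn vdf ycyiu ktmlc hhe ovatb ciok cwljt
Hunk 3: at line 2 remove [vdf,ycyiu,ktmlc] add [gsvg] -> 8 lines: rww tejr eaqmn gsvg hhe ovatb ciok cwljt
Hunk 4: at line 1 remove [eaqmn,gsvg,hhe] add [mie] -> 6 lines: rww tejr mie ovatb ciok cwljt
Hunk 5: at line 1 remove [mie,ovatb] add [fvfe] -> 5 lines: rww tejr fvfe ciok cwljt
Hunk 6: at line 2 remove [fvfe,ciok] add [kiqkm,dhibk] -> 5 lines: rww tejr kiqkm dhibk cwljt
Final line count: 5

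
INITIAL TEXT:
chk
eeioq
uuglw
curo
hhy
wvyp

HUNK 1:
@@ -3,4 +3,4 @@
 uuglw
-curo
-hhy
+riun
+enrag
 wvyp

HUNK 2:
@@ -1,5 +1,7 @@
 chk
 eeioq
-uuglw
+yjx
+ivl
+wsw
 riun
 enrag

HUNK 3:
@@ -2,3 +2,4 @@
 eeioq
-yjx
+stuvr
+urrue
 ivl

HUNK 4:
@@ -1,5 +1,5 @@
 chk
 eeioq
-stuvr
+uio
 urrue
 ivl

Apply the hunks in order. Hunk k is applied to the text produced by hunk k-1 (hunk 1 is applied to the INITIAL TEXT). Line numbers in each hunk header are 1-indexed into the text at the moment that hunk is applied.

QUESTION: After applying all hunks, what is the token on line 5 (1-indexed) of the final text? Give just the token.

Answer: ivl

Derivation:
Hunk 1: at line 3 remove [curo,hhy] add [riun,enrag] -> 6 lines: chk eeioq uuglw riun enrag wvyp
Hunk 2: at line 1 remove [uuglw] add [yjx,ivl,wsw] -> 8 lines: chk eeioq yjx ivl wsw riun enrag wvyp
Hunk 3: at line 2 remove [yjx] add [stuvr,urrue] -> 9 lines: chk eeioq stuvr urrue ivl wsw riun enrag wvyp
Hunk 4: at line 1 remove [stuvr] add [uio] -> 9 lines: chk eeioq uio urrue ivl wsw riun enrag wvyp
Final line 5: ivl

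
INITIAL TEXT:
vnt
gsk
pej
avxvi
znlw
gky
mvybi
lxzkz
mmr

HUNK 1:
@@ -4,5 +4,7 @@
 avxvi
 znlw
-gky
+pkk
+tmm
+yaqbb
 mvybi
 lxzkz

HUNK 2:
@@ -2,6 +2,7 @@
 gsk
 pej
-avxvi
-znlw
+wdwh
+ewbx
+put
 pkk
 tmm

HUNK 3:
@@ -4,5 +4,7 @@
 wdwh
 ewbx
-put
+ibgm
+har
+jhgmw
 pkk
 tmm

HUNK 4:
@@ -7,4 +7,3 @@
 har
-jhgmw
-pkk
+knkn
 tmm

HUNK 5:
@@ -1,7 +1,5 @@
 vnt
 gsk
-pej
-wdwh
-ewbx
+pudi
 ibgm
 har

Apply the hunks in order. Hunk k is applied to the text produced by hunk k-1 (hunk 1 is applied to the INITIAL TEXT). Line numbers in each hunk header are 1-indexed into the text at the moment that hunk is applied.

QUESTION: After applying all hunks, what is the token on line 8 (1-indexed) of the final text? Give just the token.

Answer: yaqbb

Derivation:
Hunk 1: at line 4 remove [gky] add [pkk,tmm,yaqbb] -> 11 lines: vnt gsk pej avxvi znlw pkk tmm yaqbb mvybi lxzkz mmr
Hunk 2: at line 2 remove [avxvi,znlw] add [wdwh,ewbx,put] -> 12 lines: vnt gsk pej wdwh ewbx put pkk tmm yaqbb mvybi lxzkz mmr
Hunk 3: at line 4 remove [put] add [ibgm,har,jhgmw] -> 14 lines: vnt gsk pej wdwh ewbx ibgm har jhgmw pkk tmm yaqbb mvybi lxzkz mmr
Hunk 4: at line 7 remove [jhgmw,pkk] add [knkn] -> 13 lines: vnt gsk pej wdwh ewbx ibgm har knkn tmm yaqbb mvybi lxzkz mmr
Hunk 5: at line 1 remove [pej,wdwh,ewbx] add [pudi] -> 11 lines: vnt gsk pudi ibgm har knkn tmm yaqbb mvybi lxzkz mmr
Final line 8: yaqbb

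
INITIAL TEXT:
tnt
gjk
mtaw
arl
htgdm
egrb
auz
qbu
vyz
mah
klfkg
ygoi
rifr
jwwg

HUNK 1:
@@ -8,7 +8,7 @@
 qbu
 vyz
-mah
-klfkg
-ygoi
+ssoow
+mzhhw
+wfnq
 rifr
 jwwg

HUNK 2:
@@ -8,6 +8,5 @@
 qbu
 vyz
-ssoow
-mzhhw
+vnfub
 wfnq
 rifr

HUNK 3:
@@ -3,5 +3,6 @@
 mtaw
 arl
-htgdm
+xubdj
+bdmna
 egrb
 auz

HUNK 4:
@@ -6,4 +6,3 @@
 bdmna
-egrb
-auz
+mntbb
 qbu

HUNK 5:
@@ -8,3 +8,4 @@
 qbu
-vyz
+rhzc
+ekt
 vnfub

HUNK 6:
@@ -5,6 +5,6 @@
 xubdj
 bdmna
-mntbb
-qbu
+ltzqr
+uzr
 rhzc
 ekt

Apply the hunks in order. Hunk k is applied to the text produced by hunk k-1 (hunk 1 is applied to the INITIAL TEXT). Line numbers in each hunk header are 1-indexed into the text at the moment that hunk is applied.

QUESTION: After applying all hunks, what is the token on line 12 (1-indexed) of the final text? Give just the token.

Answer: wfnq

Derivation:
Hunk 1: at line 8 remove [mah,klfkg,ygoi] add [ssoow,mzhhw,wfnq] -> 14 lines: tnt gjk mtaw arl htgdm egrb auz qbu vyz ssoow mzhhw wfnq rifr jwwg
Hunk 2: at line 8 remove [ssoow,mzhhw] add [vnfub] -> 13 lines: tnt gjk mtaw arl htgdm egrb auz qbu vyz vnfub wfnq rifr jwwg
Hunk 3: at line 3 remove [htgdm] add [xubdj,bdmna] -> 14 lines: tnt gjk mtaw arl xubdj bdmna egrb auz qbu vyz vnfub wfnq rifr jwwg
Hunk 4: at line 6 remove [egrb,auz] add [mntbb] -> 13 lines: tnt gjk mtaw arl xubdj bdmna mntbb qbu vyz vnfub wfnq rifr jwwg
Hunk 5: at line 8 remove [vyz] add [rhzc,ekt] -> 14 lines: tnt gjk mtaw arl xubdj bdmna mntbb qbu rhzc ekt vnfub wfnq rifr jwwg
Hunk 6: at line 5 remove [mntbb,qbu] add [ltzqr,uzr] -> 14 lines: tnt gjk mtaw arl xubdj bdmna ltzqr uzr rhzc ekt vnfub wfnq rifr jwwg
Final line 12: wfnq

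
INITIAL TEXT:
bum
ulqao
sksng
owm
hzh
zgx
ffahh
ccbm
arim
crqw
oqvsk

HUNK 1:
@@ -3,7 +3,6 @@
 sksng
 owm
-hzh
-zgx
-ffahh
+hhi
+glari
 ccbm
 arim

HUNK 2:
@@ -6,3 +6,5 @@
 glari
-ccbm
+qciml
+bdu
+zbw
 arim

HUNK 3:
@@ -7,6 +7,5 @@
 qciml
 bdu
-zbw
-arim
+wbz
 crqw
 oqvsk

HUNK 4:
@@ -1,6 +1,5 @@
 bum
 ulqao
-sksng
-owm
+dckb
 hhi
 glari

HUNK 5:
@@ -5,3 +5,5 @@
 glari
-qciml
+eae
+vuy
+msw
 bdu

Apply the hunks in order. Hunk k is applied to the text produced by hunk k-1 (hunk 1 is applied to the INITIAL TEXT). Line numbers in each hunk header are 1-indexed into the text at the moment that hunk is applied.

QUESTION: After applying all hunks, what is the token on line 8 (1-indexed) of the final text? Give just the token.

Answer: msw

Derivation:
Hunk 1: at line 3 remove [hzh,zgx,ffahh] add [hhi,glari] -> 10 lines: bum ulqao sksng owm hhi glari ccbm arim crqw oqvsk
Hunk 2: at line 6 remove [ccbm] add [qciml,bdu,zbw] -> 12 lines: bum ulqao sksng owm hhi glari qciml bdu zbw arim crqw oqvsk
Hunk 3: at line 7 remove [zbw,arim] add [wbz] -> 11 lines: bum ulqao sksng owm hhi glari qciml bdu wbz crqw oqvsk
Hunk 4: at line 1 remove [sksng,owm] add [dckb] -> 10 lines: bum ulqao dckb hhi glari qciml bdu wbz crqw oqvsk
Hunk 5: at line 5 remove [qciml] add [eae,vuy,msw] -> 12 lines: bum ulqao dckb hhi glari eae vuy msw bdu wbz crqw oqvsk
Final line 8: msw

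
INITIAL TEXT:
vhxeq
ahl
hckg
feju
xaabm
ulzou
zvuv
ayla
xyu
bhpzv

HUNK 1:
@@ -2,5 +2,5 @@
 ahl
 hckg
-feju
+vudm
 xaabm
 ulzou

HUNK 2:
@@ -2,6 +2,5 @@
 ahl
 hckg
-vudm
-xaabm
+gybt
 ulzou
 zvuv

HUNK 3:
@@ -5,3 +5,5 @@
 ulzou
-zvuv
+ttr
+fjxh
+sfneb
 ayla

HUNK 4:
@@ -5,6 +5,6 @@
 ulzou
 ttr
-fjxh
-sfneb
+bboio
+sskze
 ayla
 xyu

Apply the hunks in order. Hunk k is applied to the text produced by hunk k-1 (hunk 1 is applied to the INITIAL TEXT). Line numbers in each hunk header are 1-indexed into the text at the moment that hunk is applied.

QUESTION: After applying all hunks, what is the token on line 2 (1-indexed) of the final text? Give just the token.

Hunk 1: at line 2 remove [feju] add [vudm] -> 10 lines: vhxeq ahl hckg vudm xaabm ulzou zvuv ayla xyu bhpzv
Hunk 2: at line 2 remove [vudm,xaabm] add [gybt] -> 9 lines: vhxeq ahl hckg gybt ulzou zvuv ayla xyu bhpzv
Hunk 3: at line 5 remove [zvuv] add [ttr,fjxh,sfneb] -> 11 lines: vhxeq ahl hckg gybt ulzou ttr fjxh sfneb ayla xyu bhpzv
Hunk 4: at line 5 remove [fjxh,sfneb] add [bboio,sskze] -> 11 lines: vhxeq ahl hckg gybt ulzou ttr bboio sskze ayla xyu bhpzv
Final line 2: ahl

Answer: ahl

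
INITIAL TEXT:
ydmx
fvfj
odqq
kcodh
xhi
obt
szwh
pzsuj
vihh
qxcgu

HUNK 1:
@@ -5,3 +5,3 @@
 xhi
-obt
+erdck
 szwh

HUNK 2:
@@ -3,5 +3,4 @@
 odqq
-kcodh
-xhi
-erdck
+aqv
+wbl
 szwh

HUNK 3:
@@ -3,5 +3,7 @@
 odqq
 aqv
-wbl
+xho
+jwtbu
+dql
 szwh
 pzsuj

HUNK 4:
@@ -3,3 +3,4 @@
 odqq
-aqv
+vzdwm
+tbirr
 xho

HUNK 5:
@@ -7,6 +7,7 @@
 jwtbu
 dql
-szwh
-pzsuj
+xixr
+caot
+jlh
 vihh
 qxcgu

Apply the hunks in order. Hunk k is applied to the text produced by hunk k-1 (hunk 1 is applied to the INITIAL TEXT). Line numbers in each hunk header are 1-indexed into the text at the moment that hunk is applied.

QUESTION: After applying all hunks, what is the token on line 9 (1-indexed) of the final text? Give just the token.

Hunk 1: at line 5 remove [obt] add [erdck] -> 10 lines: ydmx fvfj odqq kcodh xhi erdck szwh pzsuj vihh qxcgu
Hunk 2: at line 3 remove [kcodh,xhi,erdck] add [aqv,wbl] -> 9 lines: ydmx fvfj odqq aqv wbl szwh pzsuj vihh qxcgu
Hunk 3: at line 3 remove [wbl] add [xho,jwtbu,dql] -> 11 lines: ydmx fvfj odqq aqv xho jwtbu dql szwh pzsuj vihh qxcgu
Hunk 4: at line 3 remove [aqv] add [vzdwm,tbirr] -> 12 lines: ydmx fvfj odqq vzdwm tbirr xho jwtbu dql szwh pzsuj vihh qxcgu
Hunk 5: at line 7 remove [szwh,pzsuj] add [xixr,caot,jlh] -> 13 lines: ydmx fvfj odqq vzdwm tbirr xho jwtbu dql xixr caot jlh vihh qxcgu
Final line 9: xixr

Answer: xixr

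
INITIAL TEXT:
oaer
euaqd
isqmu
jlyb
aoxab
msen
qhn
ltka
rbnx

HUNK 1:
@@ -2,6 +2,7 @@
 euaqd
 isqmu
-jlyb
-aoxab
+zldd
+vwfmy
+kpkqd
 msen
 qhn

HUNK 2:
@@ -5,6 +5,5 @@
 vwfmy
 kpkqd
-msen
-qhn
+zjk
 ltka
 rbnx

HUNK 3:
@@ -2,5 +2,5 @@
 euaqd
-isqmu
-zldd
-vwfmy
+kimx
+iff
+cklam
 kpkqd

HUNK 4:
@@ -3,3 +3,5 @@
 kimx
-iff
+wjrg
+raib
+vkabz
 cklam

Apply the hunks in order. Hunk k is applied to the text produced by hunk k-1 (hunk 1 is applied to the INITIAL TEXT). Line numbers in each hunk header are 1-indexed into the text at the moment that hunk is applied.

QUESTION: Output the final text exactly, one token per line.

Hunk 1: at line 2 remove [jlyb,aoxab] add [zldd,vwfmy,kpkqd] -> 10 lines: oaer euaqd isqmu zldd vwfmy kpkqd msen qhn ltka rbnx
Hunk 2: at line 5 remove [msen,qhn] add [zjk] -> 9 lines: oaer euaqd isqmu zldd vwfmy kpkqd zjk ltka rbnx
Hunk 3: at line 2 remove [isqmu,zldd,vwfmy] add [kimx,iff,cklam] -> 9 lines: oaer euaqd kimx iff cklam kpkqd zjk ltka rbnx
Hunk 4: at line 3 remove [iff] add [wjrg,raib,vkabz] -> 11 lines: oaer euaqd kimx wjrg raib vkabz cklam kpkqd zjk ltka rbnx

Answer: oaer
euaqd
kimx
wjrg
raib
vkabz
cklam
kpkqd
zjk
ltka
rbnx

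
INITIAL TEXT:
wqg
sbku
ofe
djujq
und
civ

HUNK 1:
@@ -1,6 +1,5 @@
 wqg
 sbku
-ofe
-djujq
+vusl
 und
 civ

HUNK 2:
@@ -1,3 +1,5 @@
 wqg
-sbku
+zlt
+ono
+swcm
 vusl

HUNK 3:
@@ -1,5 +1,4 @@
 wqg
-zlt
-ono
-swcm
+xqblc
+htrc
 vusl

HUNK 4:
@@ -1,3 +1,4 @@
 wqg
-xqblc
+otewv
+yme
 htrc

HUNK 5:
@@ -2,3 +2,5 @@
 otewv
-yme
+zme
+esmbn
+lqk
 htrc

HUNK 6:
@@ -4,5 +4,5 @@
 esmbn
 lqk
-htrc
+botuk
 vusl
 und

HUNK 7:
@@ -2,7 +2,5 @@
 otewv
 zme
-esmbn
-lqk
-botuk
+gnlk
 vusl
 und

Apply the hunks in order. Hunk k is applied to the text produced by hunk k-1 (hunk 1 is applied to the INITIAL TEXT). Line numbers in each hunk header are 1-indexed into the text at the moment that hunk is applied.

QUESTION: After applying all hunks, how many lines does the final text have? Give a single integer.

Answer: 7

Derivation:
Hunk 1: at line 1 remove [ofe,djujq] add [vusl] -> 5 lines: wqg sbku vusl und civ
Hunk 2: at line 1 remove [sbku] add [zlt,ono,swcm] -> 7 lines: wqg zlt ono swcm vusl und civ
Hunk 3: at line 1 remove [zlt,ono,swcm] add [xqblc,htrc] -> 6 lines: wqg xqblc htrc vusl und civ
Hunk 4: at line 1 remove [xqblc] add [otewv,yme] -> 7 lines: wqg otewv yme htrc vusl und civ
Hunk 5: at line 2 remove [yme] add [zme,esmbn,lqk] -> 9 lines: wqg otewv zme esmbn lqk htrc vusl und civ
Hunk 6: at line 4 remove [htrc] add [botuk] -> 9 lines: wqg otewv zme esmbn lqk botuk vusl und civ
Hunk 7: at line 2 remove [esmbn,lqk,botuk] add [gnlk] -> 7 lines: wqg otewv zme gnlk vusl und civ
Final line count: 7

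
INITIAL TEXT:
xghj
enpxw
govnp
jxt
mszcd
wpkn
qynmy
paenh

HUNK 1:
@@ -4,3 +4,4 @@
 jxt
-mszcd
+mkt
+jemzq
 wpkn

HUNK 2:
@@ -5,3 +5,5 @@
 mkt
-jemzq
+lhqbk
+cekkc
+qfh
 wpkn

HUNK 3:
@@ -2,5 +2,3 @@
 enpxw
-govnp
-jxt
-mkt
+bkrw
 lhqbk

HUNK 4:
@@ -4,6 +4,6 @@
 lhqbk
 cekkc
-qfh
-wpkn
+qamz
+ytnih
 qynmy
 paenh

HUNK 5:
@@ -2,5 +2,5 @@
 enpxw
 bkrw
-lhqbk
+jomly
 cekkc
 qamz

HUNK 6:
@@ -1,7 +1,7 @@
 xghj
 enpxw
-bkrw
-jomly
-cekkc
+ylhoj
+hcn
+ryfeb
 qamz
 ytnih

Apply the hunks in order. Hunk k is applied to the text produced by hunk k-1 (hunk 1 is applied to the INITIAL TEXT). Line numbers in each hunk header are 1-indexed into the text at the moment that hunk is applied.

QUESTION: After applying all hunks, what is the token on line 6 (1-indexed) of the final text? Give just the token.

Hunk 1: at line 4 remove [mszcd] add [mkt,jemzq] -> 9 lines: xghj enpxw govnp jxt mkt jemzq wpkn qynmy paenh
Hunk 2: at line 5 remove [jemzq] add [lhqbk,cekkc,qfh] -> 11 lines: xghj enpxw govnp jxt mkt lhqbk cekkc qfh wpkn qynmy paenh
Hunk 3: at line 2 remove [govnp,jxt,mkt] add [bkrw] -> 9 lines: xghj enpxw bkrw lhqbk cekkc qfh wpkn qynmy paenh
Hunk 4: at line 4 remove [qfh,wpkn] add [qamz,ytnih] -> 9 lines: xghj enpxw bkrw lhqbk cekkc qamz ytnih qynmy paenh
Hunk 5: at line 2 remove [lhqbk] add [jomly] -> 9 lines: xghj enpxw bkrw jomly cekkc qamz ytnih qynmy paenh
Hunk 6: at line 1 remove [bkrw,jomly,cekkc] add [ylhoj,hcn,ryfeb] -> 9 lines: xghj enpxw ylhoj hcn ryfeb qamz ytnih qynmy paenh
Final line 6: qamz

Answer: qamz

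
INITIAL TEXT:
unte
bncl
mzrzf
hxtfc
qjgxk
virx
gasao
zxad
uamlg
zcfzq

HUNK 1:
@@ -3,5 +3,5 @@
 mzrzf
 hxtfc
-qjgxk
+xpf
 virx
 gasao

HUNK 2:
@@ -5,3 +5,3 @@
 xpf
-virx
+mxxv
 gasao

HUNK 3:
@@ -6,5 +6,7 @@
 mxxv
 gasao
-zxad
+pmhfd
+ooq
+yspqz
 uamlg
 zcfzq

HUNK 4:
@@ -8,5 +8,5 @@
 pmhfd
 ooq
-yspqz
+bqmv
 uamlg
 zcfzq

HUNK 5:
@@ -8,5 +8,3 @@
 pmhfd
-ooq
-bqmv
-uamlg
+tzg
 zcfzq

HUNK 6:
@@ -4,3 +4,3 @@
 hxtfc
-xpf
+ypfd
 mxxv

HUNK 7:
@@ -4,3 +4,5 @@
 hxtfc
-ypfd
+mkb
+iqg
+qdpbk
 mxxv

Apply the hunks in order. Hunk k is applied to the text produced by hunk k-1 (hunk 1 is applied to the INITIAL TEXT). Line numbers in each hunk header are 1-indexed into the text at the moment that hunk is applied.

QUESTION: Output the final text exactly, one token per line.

Answer: unte
bncl
mzrzf
hxtfc
mkb
iqg
qdpbk
mxxv
gasao
pmhfd
tzg
zcfzq

Derivation:
Hunk 1: at line 3 remove [qjgxk] add [xpf] -> 10 lines: unte bncl mzrzf hxtfc xpf virx gasao zxad uamlg zcfzq
Hunk 2: at line 5 remove [virx] add [mxxv] -> 10 lines: unte bncl mzrzf hxtfc xpf mxxv gasao zxad uamlg zcfzq
Hunk 3: at line 6 remove [zxad] add [pmhfd,ooq,yspqz] -> 12 lines: unte bncl mzrzf hxtfc xpf mxxv gasao pmhfd ooq yspqz uamlg zcfzq
Hunk 4: at line 8 remove [yspqz] add [bqmv] -> 12 lines: unte bncl mzrzf hxtfc xpf mxxv gasao pmhfd ooq bqmv uamlg zcfzq
Hunk 5: at line 8 remove [ooq,bqmv,uamlg] add [tzg] -> 10 lines: unte bncl mzrzf hxtfc xpf mxxv gasao pmhfd tzg zcfzq
Hunk 6: at line 4 remove [xpf] add [ypfd] -> 10 lines: unte bncl mzrzf hxtfc ypfd mxxv gasao pmhfd tzg zcfzq
Hunk 7: at line 4 remove [ypfd] add [mkb,iqg,qdpbk] -> 12 lines: unte bncl mzrzf hxtfc mkb iqg qdpbk mxxv gasao pmhfd tzg zcfzq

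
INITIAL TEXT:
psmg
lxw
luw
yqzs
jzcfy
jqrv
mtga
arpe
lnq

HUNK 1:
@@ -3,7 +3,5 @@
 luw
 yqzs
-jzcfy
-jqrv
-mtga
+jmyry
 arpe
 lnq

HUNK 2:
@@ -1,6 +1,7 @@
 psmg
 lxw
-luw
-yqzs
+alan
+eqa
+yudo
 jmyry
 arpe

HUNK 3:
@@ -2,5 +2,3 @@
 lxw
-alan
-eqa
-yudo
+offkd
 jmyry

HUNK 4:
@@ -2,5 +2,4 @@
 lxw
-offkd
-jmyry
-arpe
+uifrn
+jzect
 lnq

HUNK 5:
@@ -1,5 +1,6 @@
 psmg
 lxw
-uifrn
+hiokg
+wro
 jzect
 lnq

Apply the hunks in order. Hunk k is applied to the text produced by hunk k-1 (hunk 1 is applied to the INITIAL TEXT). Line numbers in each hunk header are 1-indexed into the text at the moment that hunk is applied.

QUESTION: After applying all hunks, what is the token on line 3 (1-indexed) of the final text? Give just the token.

Answer: hiokg

Derivation:
Hunk 1: at line 3 remove [jzcfy,jqrv,mtga] add [jmyry] -> 7 lines: psmg lxw luw yqzs jmyry arpe lnq
Hunk 2: at line 1 remove [luw,yqzs] add [alan,eqa,yudo] -> 8 lines: psmg lxw alan eqa yudo jmyry arpe lnq
Hunk 3: at line 2 remove [alan,eqa,yudo] add [offkd] -> 6 lines: psmg lxw offkd jmyry arpe lnq
Hunk 4: at line 2 remove [offkd,jmyry,arpe] add [uifrn,jzect] -> 5 lines: psmg lxw uifrn jzect lnq
Hunk 5: at line 1 remove [uifrn] add [hiokg,wro] -> 6 lines: psmg lxw hiokg wro jzect lnq
Final line 3: hiokg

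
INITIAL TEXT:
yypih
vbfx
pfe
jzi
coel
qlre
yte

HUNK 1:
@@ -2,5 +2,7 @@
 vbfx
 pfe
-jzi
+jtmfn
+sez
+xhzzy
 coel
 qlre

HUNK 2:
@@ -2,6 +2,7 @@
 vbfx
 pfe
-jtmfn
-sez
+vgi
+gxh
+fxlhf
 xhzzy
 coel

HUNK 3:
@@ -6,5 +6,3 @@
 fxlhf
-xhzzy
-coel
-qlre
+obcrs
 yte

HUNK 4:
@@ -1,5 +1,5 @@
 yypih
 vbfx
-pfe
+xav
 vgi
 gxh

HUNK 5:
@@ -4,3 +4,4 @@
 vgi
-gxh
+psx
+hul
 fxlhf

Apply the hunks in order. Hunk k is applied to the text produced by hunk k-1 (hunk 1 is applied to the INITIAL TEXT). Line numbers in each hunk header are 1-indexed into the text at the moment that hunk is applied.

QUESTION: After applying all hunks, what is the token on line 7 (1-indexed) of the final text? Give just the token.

Hunk 1: at line 2 remove [jzi] add [jtmfn,sez,xhzzy] -> 9 lines: yypih vbfx pfe jtmfn sez xhzzy coel qlre yte
Hunk 2: at line 2 remove [jtmfn,sez] add [vgi,gxh,fxlhf] -> 10 lines: yypih vbfx pfe vgi gxh fxlhf xhzzy coel qlre yte
Hunk 3: at line 6 remove [xhzzy,coel,qlre] add [obcrs] -> 8 lines: yypih vbfx pfe vgi gxh fxlhf obcrs yte
Hunk 4: at line 1 remove [pfe] add [xav] -> 8 lines: yypih vbfx xav vgi gxh fxlhf obcrs yte
Hunk 5: at line 4 remove [gxh] add [psx,hul] -> 9 lines: yypih vbfx xav vgi psx hul fxlhf obcrs yte
Final line 7: fxlhf

Answer: fxlhf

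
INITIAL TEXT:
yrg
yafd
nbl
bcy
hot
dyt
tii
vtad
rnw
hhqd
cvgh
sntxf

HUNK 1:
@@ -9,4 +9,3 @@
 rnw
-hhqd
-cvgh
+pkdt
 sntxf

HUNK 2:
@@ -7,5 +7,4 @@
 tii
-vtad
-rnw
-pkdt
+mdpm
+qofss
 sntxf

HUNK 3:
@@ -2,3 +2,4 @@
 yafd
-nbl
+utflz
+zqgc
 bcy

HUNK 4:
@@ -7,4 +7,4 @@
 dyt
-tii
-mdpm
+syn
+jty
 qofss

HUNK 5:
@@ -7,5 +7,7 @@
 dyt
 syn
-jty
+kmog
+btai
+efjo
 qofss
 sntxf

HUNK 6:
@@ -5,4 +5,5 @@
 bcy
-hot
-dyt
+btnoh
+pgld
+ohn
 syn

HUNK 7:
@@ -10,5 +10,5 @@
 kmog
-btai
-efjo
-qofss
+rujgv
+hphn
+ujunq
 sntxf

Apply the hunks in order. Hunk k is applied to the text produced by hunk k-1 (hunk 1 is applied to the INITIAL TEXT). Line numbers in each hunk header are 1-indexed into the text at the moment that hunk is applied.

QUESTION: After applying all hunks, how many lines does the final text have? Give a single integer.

Answer: 14

Derivation:
Hunk 1: at line 9 remove [hhqd,cvgh] add [pkdt] -> 11 lines: yrg yafd nbl bcy hot dyt tii vtad rnw pkdt sntxf
Hunk 2: at line 7 remove [vtad,rnw,pkdt] add [mdpm,qofss] -> 10 lines: yrg yafd nbl bcy hot dyt tii mdpm qofss sntxf
Hunk 3: at line 2 remove [nbl] add [utflz,zqgc] -> 11 lines: yrg yafd utflz zqgc bcy hot dyt tii mdpm qofss sntxf
Hunk 4: at line 7 remove [tii,mdpm] add [syn,jty] -> 11 lines: yrg yafd utflz zqgc bcy hot dyt syn jty qofss sntxf
Hunk 5: at line 7 remove [jty] add [kmog,btai,efjo] -> 13 lines: yrg yafd utflz zqgc bcy hot dyt syn kmog btai efjo qofss sntxf
Hunk 6: at line 5 remove [hot,dyt] add [btnoh,pgld,ohn] -> 14 lines: yrg yafd utflz zqgc bcy btnoh pgld ohn syn kmog btai efjo qofss sntxf
Hunk 7: at line 10 remove [btai,efjo,qofss] add [rujgv,hphn,ujunq] -> 14 lines: yrg yafd utflz zqgc bcy btnoh pgld ohn syn kmog rujgv hphn ujunq sntxf
Final line count: 14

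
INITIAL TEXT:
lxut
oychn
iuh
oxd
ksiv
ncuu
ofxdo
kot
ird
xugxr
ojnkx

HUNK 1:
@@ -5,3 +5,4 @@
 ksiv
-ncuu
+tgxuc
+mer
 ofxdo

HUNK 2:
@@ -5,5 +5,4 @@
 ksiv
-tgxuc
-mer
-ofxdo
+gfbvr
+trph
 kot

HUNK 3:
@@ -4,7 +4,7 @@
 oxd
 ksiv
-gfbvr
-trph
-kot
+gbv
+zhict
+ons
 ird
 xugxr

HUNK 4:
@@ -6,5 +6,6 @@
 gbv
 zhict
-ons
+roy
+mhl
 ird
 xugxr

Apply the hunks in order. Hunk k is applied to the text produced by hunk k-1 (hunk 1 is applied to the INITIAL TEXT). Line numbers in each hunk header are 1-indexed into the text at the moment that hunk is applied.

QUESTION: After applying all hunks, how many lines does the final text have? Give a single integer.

Hunk 1: at line 5 remove [ncuu] add [tgxuc,mer] -> 12 lines: lxut oychn iuh oxd ksiv tgxuc mer ofxdo kot ird xugxr ojnkx
Hunk 2: at line 5 remove [tgxuc,mer,ofxdo] add [gfbvr,trph] -> 11 lines: lxut oychn iuh oxd ksiv gfbvr trph kot ird xugxr ojnkx
Hunk 3: at line 4 remove [gfbvr,trph,kot] add [gbv,zhict,ons] -> 11 lines: lxut oychn iuh oxd ksiv gbv zhict ons ird xugxr ojnkx
Hunk 4: at line 6 remove [ons] add [roy,mhl] -> 12 lines: lxut oychn iuh oxd ksiv gbv zhict roy mhl ird xugxr ojnkx
Final line count: 12

Answer: 12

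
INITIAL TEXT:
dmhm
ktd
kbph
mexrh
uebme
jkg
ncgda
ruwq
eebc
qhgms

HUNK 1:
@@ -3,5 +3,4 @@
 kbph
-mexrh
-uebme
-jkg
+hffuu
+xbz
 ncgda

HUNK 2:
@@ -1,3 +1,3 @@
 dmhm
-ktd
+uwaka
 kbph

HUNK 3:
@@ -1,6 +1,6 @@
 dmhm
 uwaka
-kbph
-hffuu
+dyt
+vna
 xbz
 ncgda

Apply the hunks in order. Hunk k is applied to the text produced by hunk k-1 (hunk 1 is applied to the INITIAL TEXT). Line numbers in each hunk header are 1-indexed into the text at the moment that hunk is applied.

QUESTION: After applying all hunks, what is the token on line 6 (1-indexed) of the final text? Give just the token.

Answer: ncgda

Derivation:
Hunk 1: at line 3 remove [mexrh,uebme,jkg] add [hffuu,xbz] -> 9 lines: dmhm ktd kbph hffuu xbz ncgda ruwq eebc qhgms
Hunk 2: at line 1 remove [ktd] add [uwaka] -> 9 lines: dmhm uwaka kbph hffuu xbz ncgda ruwq eebc qhgms
Hunk 3: at line 1 remove [kbph,hffuu] add [dyt,vna] -> 9 lines: dmhm uwaka dyt vna xbz ncgda ruwq eebc qhgms
Final line 6: ncgda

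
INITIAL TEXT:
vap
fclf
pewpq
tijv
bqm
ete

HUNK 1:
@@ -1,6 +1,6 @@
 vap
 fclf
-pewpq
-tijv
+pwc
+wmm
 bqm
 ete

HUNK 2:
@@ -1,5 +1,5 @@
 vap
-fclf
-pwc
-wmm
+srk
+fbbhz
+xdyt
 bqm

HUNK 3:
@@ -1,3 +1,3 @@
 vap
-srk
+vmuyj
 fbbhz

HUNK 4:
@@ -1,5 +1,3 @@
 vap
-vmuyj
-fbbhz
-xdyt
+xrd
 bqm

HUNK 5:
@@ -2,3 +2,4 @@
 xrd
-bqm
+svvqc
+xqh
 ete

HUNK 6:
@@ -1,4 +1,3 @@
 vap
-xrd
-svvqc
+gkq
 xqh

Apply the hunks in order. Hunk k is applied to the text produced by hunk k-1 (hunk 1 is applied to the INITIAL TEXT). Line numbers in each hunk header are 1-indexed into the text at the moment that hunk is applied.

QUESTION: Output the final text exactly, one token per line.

Answer: vap
gkq
xqh
ete

Derivation:
Hunk 1: at line 1 remove [pewpq,tijv] add [pwc,wmm] -> 6 lines: vap fclf pwc wmm bqm ete
Hunk 2: at line 1 remove [fclf,pwc,wmm] add [srk,fbbhz,xdyt] -> 6 lines: vap srk fbbhz xdyt bqm ete
Hunk 3: at line 1 remove [srk] add [vmuyj] -> 6 lines: vap vmuyj fbbhz xdyt bqm ete
Hunk 4: at line 1 remove [vmuyj,fbbhz,xdyt] add [xrd] -> 4 lines: vap xrd bqm ete
Hunk 5: at line 2 remove [bqm] add [svvqc,xqh] -> 5 lines: vap xrd svvqc xqh ete
Hunk 6: at line 1 remove [xrd,svvqc] add [gkq] -> 4 lines: vap gkq xqh ete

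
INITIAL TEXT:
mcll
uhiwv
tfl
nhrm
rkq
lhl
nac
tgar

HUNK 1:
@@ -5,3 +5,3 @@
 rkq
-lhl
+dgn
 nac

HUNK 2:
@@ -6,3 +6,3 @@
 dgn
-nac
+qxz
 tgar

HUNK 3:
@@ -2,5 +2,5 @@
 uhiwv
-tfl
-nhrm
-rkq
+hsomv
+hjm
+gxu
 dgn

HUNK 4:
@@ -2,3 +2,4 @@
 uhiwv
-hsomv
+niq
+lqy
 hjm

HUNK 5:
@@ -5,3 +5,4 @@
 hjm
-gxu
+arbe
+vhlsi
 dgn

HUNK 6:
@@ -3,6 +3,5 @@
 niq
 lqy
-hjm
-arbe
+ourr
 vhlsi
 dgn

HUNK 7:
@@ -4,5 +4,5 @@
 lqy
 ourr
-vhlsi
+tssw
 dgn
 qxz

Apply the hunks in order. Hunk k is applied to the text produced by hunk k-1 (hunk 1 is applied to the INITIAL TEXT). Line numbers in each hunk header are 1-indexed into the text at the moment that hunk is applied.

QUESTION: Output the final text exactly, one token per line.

Answer: mcll
uhiwv
niq
lqy
ourr
tssw
dgn
qxz
tgar

Derivation:
Hunk 1: at line 5 remove [lhl] add [dgn] -> 8 lines: mcll uhiwv tfl nhrm rkq dgn nac tgar
Hunk 2: at line 6 remove [nac] add [qxz] -> 8 lines: mcll uhiwv tfl nhrm rkq dgn qxz tgar
Hunk 3: at line 2 remove [tfl,nhrm,rkq] add [hsomv,hjm,gxu] -> 8 lines: mcll uhiwv hsomv hjm gxu dgn qxz tgar
Hunk 4: at line 2 remove [hsomv] add [niq,lqy] -> 9 lines: mcll uhiwv niq lqy hjm gxu dgn qxz tgar
Hunk 5: at line 5 remove [gxu] add [arbe,vhlsi] -> 10 lines: mcll uhiwv niq lqy hjm arbe vhlsi dgn qxz tgar
Hunk 6: at line 3 remove [hjm,arbe] add [ourr] -> 9 lines: mcll uhiwv niq lqy ourr vhlsi dgn qxz tgar
Hunk 7: at line 4 remove [vhlsi] add [tssw] -> 9 lines: mcll uhiwv niq lqy ourr tssw dgn qxz tgar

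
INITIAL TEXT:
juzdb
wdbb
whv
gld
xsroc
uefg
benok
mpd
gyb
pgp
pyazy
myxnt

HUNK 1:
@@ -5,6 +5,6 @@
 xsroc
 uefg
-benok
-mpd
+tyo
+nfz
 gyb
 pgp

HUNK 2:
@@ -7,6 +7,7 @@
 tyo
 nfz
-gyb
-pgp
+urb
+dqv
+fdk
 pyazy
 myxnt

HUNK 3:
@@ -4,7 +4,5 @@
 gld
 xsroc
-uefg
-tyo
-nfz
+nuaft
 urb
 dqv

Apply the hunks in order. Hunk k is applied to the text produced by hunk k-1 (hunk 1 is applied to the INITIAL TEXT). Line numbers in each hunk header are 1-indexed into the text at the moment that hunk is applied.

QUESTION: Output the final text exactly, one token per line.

Answer: juzdb
wdbb
whv
gld
xsroc
nuaft
urb
dqv
fdk
pyazy
myxnt

Derivation:
Hunk 1: at line 5 remove [benok,mpd] add [tyo,nfz] -> 12 lines: juzdb wdbb whv gld xsroc uefg tyo nfz gyb pgp pyazy myxnt
Hunk 2: at line 7 remove [gyb,pgp] add [urb,dqv,fdk] -> 13 lines: juzdb wdbb whv gld xsroc uefg tyo nfz urb dqv fdk pyazy myxnt
Hunk 3: at line 4 remove [uefg,tyo,nfz] add [nuaft] -> 11 lines: juzdb wdbb whv gld xsroc nuaft urb dqv fdk pyazy myxnt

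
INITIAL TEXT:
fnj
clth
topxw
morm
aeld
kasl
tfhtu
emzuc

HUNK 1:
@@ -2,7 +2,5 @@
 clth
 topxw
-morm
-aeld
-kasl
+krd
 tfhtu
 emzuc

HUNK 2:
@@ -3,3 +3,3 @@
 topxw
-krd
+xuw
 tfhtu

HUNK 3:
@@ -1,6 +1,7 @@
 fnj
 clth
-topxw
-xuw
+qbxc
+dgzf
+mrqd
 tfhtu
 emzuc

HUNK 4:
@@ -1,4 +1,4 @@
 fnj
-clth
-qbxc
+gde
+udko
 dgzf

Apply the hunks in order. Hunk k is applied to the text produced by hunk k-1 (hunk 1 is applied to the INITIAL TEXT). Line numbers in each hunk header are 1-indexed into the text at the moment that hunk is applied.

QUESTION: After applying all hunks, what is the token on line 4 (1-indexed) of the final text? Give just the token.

Answer: dgzf

Derivation:
Hunk 1: at line 2 remove [morm,aeld,kasl] add [krd] -> 6 lines: fnj clth topxw krd tfhtu emzuc
Hunk 2: at line 3 remove [krd] add [xuw] -> 6 lines: fnj clth topxw xuw tfhtu emzuc
Hunk 3: at line 1 remove [topxw,xuw] add [qbxc,dgzf,mrqd] -> 7 lines: fnj clth qbxc dgzf mrqd tfhtu emzuc
Hunk 4: at line 1 remove [clth,qbxc] add [gde,udko] -> 7 lines: fnj gde udko dgzf mrqd tfhtu emzuc
Final line 4: dgzf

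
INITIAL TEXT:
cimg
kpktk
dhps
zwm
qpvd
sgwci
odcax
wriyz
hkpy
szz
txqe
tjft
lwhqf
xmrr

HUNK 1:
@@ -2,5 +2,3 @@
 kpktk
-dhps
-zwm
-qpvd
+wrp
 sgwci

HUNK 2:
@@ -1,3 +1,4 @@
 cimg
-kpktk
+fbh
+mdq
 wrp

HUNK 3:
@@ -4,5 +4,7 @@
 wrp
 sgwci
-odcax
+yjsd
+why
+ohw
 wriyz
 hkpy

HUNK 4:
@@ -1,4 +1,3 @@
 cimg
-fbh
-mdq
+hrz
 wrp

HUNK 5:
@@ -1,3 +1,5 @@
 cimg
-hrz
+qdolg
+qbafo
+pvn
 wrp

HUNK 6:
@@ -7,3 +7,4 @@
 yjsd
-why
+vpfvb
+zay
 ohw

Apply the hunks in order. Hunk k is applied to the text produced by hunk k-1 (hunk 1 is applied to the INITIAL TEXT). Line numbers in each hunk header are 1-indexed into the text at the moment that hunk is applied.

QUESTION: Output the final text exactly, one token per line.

Hunk 1: at line 2 remove [dhps,zwm,qpvd] add [wrp] -> 12 lines: cimg kpktk wrp sgwci odcax wriyz hkpy szz txqe tjft lwhqf xmrr
Hunk 2: at line 1 remove [kpktk] add [fbh,mdq] -> 13 lines: cimg fbh mdq wrp sgwci odcax wriyz hkpy szz txqe tjft lwhqf xmrr
Hunk 3: at line 4 remove [odcax] add [yjsd,why,ohw] -> 15 lines: cimg fbh mdq wrp sgwci yjsd why ohw wriyz hkpy szz txqe tjft lwhqf xmrr
Hunk 4: at line 1 remove [fbh,mdq] add [hrz] -> 14 lines: cimg hrz wrp sgwci yjsd why ohw wriyz hkpy szz txqe tjft lwhqf xmrr
Hunk 5: at line 1 remove [hrz] add [qdolg,qbafo,pvn] -> 16 lines: cimg qdolg qbafo pvn wrp sgwci yjsd why ohw wriyz hkpy szz txqe tjft lwhqf xmrr
Hunk 6: at line 7 remove [why] add [vpfvb,zay] -> 17 lines: cimg qdolg qbafo pvn wrp sgwci yjsd vpfvb zay ohw wriyz hkpy szz txqe tjft lwhqf xmrr

Answer: cimg
qdolg
qbafo
pvn
wrp
sgwci
yjsd
vpfvb
zay
ohw
wriyz
hkpy
szz
txqe
tjft
lwhqf
xmrr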